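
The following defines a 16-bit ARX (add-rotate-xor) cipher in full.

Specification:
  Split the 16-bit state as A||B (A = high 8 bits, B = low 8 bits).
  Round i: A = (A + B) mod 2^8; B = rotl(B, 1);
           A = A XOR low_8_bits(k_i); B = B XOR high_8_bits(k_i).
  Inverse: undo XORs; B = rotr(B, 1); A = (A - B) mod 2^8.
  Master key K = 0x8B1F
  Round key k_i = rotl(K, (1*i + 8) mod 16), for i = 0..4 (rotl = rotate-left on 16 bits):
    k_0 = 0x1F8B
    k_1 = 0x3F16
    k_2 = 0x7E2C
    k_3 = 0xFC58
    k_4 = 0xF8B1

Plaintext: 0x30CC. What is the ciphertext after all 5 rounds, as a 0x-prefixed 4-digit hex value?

s_0 = plaintext = 0x30CC
s_1 = Round(s_0, k_0) = 0x7786
s_2 = Round(s_1, k_1) = 0xEB32
s_3 = Round(s_2, k_2) = 0x311A
s_4 = Round(s_3, k_3) = 0x13C8
s_5 = Round(s_4, k_4) = 0x6A69

0x6A69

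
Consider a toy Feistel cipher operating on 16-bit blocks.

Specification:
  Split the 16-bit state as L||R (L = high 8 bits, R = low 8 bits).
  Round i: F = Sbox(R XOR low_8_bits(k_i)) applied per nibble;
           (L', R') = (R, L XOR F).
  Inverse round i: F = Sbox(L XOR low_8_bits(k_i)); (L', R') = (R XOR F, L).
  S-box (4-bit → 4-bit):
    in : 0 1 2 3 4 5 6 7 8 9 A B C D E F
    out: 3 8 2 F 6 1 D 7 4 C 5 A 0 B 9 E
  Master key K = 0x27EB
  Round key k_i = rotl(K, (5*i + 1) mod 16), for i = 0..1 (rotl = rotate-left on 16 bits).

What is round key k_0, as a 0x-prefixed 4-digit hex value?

K = 0x27EB
k_0 = rotl(K, (5*0+1) mod 16) = rotl(K, 1) = 0x4FD6

0x4FD6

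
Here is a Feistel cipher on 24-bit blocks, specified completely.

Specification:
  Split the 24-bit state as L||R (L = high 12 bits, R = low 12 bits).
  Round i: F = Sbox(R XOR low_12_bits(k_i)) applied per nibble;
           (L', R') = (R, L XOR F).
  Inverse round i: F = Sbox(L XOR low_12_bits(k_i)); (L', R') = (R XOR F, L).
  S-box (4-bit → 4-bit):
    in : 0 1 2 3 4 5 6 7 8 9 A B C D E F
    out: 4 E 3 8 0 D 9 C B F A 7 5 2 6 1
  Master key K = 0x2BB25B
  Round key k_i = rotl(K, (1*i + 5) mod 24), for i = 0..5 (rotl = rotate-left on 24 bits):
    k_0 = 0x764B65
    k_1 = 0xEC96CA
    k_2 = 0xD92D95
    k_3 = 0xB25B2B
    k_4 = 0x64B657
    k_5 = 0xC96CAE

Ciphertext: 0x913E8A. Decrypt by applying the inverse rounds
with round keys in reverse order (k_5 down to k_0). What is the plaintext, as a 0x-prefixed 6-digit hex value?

0xB6CAB0

s_0 = ciphertext = 0x913E8A
s_1 = InvRound(s_0, k_5) = 0x3F8913
s_2 = InvRound(s_1, k_4) = 0x4B23F8
s_3 = InvRound(s_2, k_3) = 0x2074B2
s_4 = InvRound(s_3, k_2) = 0x541207
s_5 = InvRound(s_4, k_1) = 0xAB0541
s_6 = InvRound(s_5, k_0) = 0xB6CAB0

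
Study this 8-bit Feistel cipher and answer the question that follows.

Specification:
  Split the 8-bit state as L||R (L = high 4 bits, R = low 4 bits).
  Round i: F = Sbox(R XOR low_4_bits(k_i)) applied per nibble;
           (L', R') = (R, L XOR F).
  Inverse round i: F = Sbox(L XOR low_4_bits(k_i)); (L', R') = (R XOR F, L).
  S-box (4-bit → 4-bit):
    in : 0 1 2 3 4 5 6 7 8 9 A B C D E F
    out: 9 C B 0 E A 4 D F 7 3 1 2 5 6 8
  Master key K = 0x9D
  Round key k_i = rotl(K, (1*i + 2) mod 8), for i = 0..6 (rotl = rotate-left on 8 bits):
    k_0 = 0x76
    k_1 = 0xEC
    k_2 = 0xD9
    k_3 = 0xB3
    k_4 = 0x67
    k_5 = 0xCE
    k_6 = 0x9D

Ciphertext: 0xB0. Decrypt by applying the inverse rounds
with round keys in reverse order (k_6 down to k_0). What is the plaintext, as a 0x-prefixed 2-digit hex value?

0xAD

s_0 = ciphertext = 0xB0
s_1 = InvRound(s_0, k_6) = 0x4B
s_2 = InvRound(s_1, k_5) = 0x84
s_3 = InvRound(s_2, k_4) = 0xC8
s_4 = InvRound(s_3, k_3) = 0x0C
s_5 = InvRound(s_4, k_2) = 0xB0
s_6 = InvRound(s_5, k_1) = 0xDB
s_7 = InvRound(s_6, k_0) = 0xAD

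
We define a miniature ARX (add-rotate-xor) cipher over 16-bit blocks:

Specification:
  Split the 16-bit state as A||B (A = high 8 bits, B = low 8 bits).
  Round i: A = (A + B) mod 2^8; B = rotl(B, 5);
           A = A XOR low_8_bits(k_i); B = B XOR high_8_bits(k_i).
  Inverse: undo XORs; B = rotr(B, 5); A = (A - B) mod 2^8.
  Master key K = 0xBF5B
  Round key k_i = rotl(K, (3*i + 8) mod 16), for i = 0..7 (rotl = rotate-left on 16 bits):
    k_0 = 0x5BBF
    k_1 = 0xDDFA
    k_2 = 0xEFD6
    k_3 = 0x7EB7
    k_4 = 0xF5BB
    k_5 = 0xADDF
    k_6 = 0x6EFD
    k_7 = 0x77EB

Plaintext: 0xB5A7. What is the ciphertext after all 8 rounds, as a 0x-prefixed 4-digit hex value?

s_0 = plaintext = 0xB5A7
s_1 = Round(s_0, k_0) = 0xE3AF
s_2 = Round(s_1, k_1) = 0x6828
s_3 = Round(s_2, k_2) = 0x46EA
s_4 = Round(s_3, k_3) = 0x8723
s_5 = Round(s_4, k_4) = 0x1191
s_6 = Round(s_5, k_5) = 0x7D9F
s_7 = Round(s_6, k_6) = 0xE19D
s_8 = Round(s_7, k_7) = 0x95C4

0x95C4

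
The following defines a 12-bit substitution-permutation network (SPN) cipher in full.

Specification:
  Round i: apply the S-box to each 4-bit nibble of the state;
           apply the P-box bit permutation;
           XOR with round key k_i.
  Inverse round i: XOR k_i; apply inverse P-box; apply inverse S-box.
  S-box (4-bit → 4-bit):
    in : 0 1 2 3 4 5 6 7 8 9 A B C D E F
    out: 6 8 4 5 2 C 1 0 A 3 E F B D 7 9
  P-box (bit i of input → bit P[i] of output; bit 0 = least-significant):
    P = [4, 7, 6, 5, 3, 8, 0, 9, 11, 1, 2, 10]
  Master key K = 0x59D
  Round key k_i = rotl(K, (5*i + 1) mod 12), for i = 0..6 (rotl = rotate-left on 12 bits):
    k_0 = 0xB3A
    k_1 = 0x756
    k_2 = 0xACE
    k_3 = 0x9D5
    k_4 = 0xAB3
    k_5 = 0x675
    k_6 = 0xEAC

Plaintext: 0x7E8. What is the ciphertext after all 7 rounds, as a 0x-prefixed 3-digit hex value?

s_0 = plaintext = 0x7E8
s_1 = Round(s_0, k_0) = 0xA93
s_2 = Round(s_1, k_1) = 0x208
s_3 = Round(s_2, k_2) = 0xB6B
s_4 = Round(s_3, k_3) = 0x52B
s_5 = Round(s_4, k_4) = 0xE46
s_6 = Round(s_5, k_5) = 0xF63
s_7 = Round(s_6, k_6) = 0x2F4

0x2F4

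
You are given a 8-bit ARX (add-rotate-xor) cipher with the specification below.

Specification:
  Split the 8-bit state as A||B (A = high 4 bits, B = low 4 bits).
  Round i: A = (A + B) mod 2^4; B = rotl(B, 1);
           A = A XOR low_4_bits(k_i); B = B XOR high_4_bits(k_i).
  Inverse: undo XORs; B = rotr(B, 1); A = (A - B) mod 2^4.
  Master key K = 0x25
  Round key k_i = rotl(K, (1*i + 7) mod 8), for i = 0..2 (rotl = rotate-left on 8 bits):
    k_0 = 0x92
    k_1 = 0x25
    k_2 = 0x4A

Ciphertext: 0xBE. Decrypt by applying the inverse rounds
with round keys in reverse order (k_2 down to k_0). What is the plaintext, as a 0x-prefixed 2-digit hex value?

0xB1

s_0 = ciphertext = 0xBE
s_1 = InvRound(s_0, k_2) = 0xC5
s_2 = InvRound(s_1, k_1) = 0xEB
s_3 = InvRound(s_2, k_0) = 0xB1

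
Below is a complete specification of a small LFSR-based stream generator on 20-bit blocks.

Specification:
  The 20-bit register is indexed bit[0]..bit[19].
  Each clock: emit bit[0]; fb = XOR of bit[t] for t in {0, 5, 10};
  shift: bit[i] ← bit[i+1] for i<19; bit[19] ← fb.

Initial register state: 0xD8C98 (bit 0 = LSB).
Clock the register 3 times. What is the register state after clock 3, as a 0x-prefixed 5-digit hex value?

0xFB193

reg_0 = 0xD8C98
clock 1: out=0, reg = 0xEC64C
clock 2: out=0, reg = 0xF6326
clock 3: out=0, reg = 0xFB193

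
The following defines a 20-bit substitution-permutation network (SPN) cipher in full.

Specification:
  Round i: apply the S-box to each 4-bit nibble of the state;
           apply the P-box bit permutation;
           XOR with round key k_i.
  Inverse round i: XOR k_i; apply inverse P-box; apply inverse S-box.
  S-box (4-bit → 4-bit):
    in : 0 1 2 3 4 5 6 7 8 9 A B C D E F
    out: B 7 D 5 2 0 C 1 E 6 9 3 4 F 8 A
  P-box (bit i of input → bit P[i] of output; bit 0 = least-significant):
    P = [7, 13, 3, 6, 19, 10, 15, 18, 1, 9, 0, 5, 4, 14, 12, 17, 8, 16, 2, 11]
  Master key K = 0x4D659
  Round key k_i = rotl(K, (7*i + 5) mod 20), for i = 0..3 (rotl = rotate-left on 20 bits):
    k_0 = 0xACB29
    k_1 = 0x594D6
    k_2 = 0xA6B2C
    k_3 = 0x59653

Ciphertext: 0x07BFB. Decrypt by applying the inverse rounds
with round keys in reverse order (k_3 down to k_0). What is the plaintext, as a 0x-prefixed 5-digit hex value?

s_0 = ciphertext = 0x07BFB
s_1 = InvRound(s_0, k_3) = 0x04E81
s_2 = InvRound(s_1, k_2) = 0x3E6B1
s_3 = InvRound(s_2, k_1) = 0xC8DEF
s_4 = InvRound(s_3, k_0) = 0xCFBFA

0xCFBFA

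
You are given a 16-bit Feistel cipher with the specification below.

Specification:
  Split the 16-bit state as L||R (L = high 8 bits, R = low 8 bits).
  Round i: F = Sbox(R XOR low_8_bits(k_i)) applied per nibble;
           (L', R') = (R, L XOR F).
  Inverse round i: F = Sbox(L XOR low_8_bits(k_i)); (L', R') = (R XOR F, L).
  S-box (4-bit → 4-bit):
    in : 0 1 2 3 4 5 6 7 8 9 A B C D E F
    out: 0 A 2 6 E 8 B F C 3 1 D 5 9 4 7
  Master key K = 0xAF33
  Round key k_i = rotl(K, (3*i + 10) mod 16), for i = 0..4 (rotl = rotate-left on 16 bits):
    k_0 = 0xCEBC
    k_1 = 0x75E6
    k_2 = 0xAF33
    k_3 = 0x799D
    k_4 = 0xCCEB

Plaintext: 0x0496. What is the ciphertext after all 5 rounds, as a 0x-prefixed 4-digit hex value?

s_0 = plaintext = 0x0496
s_1 = Round(s_0, k_0) = 0x9625
s_2 = Round(s_1, k_1) = 0x25C0
s_3 = Round(s_2, k_2) = 0xC053
s_4 = Round(s_3, k_3) = 0x5394
s_5 = Round(s_4, k_4) = 0x94A4

0x94A4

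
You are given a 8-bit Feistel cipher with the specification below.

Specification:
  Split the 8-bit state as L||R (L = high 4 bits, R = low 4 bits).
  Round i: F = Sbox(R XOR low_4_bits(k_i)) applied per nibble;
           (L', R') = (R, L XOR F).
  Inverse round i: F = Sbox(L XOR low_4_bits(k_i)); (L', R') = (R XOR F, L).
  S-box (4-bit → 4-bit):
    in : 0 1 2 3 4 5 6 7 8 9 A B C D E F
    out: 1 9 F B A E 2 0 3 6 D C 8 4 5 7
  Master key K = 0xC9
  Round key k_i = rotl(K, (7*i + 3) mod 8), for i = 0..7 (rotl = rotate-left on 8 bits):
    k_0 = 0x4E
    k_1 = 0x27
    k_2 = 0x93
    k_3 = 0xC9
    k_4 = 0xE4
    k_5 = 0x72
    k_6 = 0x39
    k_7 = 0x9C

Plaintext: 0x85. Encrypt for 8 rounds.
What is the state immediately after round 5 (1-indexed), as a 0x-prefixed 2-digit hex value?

0x88

s_0 = plaintext = 0x85
s_1 = Round(s_0, k_0) = 0x54
s_2 = Round(s_1, k_1) = 0x4E
s_3 = Round(s_2, k_2) = 0xE0
s_4 = Round(s_3, k_3) = 0x08
s_5 = Round(s_4, k_4) = 0x88
s_6 = Round(s_5, k_5) = 0x85
s_7 = Round(s_6, k_6) = 0x50
s_8 = Round(s_7, k_7) = 0x0D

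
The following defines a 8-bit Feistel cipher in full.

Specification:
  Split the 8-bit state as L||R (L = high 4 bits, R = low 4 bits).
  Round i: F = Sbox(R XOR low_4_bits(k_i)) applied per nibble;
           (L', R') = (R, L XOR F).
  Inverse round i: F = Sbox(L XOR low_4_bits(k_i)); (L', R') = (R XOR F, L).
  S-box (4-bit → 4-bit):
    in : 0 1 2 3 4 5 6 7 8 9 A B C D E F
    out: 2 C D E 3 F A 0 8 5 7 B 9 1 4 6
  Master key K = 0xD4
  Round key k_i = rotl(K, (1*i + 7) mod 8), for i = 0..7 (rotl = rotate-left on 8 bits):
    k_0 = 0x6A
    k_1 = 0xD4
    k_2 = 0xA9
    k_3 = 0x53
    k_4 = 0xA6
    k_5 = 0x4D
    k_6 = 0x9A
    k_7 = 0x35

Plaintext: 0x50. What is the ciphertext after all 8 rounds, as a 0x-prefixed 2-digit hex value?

0x26

s_0 = plaintext = 0x50
s_1 = Round(s_0, k_0) = 0x02
s_2 = Round(s_1, k_1) = 0x2A
s_3 = Round(s_2, k_2) = 0xAC
s_4 = Round(s_3, k_3) = 0xCC
s_5 = Round(s_4, k_4) = 0xCB
s_6 = Round(s_5, k_5) = 0xB6
s_7 = Round(s_6, k_6) = 0x62
s_8 = Round(s_7, k_7) = 0x26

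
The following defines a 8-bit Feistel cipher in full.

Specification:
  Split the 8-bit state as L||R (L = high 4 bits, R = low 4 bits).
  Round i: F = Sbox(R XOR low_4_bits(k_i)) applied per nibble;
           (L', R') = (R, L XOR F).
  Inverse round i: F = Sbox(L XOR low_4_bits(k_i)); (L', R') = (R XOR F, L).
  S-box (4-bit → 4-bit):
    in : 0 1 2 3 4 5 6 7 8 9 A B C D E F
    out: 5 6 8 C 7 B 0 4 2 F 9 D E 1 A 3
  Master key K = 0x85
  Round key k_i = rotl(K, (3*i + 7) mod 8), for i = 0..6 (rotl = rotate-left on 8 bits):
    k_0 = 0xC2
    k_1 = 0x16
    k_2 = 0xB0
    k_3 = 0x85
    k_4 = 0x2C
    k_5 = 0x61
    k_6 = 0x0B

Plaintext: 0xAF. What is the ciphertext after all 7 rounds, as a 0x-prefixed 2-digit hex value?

0x49

s_0 = plaintext = 0xAF
s_1 = Round(s_0, k_0) = 0xFB
s_2 = Round(s_1, k_1) = 0xBE
s_3 = Round(s_2, k_2) = 0xE1
s_4 = Round(s_3, k_3) = 0x19
s_5 = Round(s_4, k_4) = 0x9A
s_6 = Round(s_5, k_5) = 0xA4
s_7 = Round(s_6, k_6) = 0x49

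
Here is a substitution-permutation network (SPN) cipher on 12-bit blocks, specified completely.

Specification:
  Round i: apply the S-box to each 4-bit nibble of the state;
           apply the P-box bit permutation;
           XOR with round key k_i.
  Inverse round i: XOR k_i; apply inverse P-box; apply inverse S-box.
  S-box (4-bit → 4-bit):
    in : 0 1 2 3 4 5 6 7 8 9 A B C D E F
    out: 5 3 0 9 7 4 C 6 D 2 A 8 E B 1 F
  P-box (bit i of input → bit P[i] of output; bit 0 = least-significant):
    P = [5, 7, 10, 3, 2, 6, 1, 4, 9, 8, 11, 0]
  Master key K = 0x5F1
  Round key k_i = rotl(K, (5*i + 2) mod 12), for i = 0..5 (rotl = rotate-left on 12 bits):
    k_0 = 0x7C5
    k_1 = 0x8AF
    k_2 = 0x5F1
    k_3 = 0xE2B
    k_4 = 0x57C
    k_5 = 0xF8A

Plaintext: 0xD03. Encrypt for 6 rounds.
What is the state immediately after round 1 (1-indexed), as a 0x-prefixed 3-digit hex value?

0x4EA

s_0 = plaintext = 0xD03
s_1 = Round(s_0, k_0) = 0x4EA
s_2 = Round(s_1, k_1) = 0x323
s_3 = Round(s_2, k_2) = 0x7D8
s_4 = Round(s_3, k_3) = 0x357
s_5 = Round(s_4, k_4) = 0x3FF
s_6 = Round(s_5, k_5) = 0x975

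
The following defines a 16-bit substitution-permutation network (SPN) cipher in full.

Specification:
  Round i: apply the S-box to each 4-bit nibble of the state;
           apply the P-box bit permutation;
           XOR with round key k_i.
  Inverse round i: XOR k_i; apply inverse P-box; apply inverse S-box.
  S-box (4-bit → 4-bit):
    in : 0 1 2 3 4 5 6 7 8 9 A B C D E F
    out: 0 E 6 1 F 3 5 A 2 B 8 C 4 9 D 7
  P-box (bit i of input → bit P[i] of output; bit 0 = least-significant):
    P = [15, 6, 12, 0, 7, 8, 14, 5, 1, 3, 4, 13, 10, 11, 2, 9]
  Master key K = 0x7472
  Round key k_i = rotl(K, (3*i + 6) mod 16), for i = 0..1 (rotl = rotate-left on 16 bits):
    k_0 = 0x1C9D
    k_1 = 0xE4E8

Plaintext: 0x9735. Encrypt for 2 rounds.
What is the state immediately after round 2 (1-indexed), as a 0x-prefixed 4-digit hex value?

s_0 = plaintext = 0x9735
s_1 = Round(s_0, k_0) = 0xB255
s_2 = Round(s_1, k_1) = 0x6734

0x6734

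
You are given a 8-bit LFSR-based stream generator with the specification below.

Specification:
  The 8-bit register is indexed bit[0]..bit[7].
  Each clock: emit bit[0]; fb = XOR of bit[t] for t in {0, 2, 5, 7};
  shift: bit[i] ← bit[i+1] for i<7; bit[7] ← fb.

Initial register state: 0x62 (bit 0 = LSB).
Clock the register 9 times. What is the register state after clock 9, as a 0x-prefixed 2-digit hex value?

reg_0 = 0x62
clock 1: out=0, reg = 0xB1
clock 2: out=1, reg = 0xD8
clock 3: out=0, reg = 0xEC
clock 4: out=0, reg = 0xF6
clock 5: out=0, reg = 0xFB
clock 6: out=1, reg = 0xFD
clock 7: out=1, reg = 0x7E
clock 8: out=0, reg = 0x3F
clock 9: out=1, reg = 0x9F

0x9F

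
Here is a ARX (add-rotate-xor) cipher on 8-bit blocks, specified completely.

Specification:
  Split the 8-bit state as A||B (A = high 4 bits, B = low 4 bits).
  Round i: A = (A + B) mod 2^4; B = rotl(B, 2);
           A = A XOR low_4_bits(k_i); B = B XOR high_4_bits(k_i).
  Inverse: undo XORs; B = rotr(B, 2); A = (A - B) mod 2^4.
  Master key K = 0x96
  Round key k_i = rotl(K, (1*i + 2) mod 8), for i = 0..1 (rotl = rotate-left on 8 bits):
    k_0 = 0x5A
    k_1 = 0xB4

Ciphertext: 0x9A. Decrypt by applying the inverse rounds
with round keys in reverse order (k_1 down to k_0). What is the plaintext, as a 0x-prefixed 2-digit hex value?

0xF4

s_0 = ciphertext = 0x9A
s_1 = InvRound(s_0, k_1) = 0x94
s_2 = InvRound(s_1, k_0) = 0xF4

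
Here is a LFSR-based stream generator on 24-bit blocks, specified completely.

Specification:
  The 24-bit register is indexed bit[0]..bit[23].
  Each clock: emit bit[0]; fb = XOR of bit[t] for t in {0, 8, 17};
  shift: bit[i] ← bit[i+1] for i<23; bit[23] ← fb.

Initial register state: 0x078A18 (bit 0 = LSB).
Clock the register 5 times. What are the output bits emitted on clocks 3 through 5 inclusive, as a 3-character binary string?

011

reg_0 = 0x078A18
clock 1: out=0, reg = 0x83C50C
clock 2: out=0, reg = 0x41E286
clock 3: out=0, reg = 0x20F143
clock 4: out=1, reg = 0x1078A1
clock 5: out=1, reg = 0x883C50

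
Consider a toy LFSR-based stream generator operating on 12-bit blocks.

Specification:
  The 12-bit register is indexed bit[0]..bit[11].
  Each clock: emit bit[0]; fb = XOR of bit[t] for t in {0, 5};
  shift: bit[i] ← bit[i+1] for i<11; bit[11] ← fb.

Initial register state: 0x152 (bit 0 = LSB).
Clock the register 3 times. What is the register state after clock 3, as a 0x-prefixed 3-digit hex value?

0x02A

reg_0 = 0x152
clock 1: out=0, reg = 0x0A9
clock 2: out=1, reg = 0x054
clock 3: out=0, reg = 0x02A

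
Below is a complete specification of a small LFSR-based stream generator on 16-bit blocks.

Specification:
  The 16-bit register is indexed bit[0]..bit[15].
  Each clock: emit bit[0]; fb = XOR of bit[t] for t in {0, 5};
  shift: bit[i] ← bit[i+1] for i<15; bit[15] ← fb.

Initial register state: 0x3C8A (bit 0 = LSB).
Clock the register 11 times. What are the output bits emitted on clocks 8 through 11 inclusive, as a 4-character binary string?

1001

reg_0 = 0x3C8A
clock 1: out=0, reg = 0x1E45
clock 2: out=1, reg = 0x8F22
clock 3: out=0, reg = 0xC791
clock 4: out=1, reg = 0xE3C8
clock 5: out=0, reg = 0x71E4
clock 6: out=0, reg = 0xB8F2
clock 7: out=0, reg = 0xDC79
clock 8: out=1, reg = 0x6E3C
clock 9: out=0, reg = 0xB71E
clock 10: out=0, reg = 0x5B8F
clock 11: out=1, reg = 0xADC7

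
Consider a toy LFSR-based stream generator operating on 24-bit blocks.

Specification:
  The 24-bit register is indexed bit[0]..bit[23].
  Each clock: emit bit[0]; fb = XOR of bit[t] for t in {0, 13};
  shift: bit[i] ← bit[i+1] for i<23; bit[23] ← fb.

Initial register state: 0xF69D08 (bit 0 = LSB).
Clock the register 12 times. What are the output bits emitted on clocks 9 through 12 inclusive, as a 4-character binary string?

reg_0 = 0xF69D08
clock 1: out=0, reg = 0x7B4E84
clock 2: out=0, reg = 0x3DA742
clock 3: out=0, reg = 0x9ED3A1
clock 4: out=1, reg = 0xCF69D0
clock 5: out=0, reg = 0xE7B4E8
clock 6: out=0, reg = 0xF3DA74
clock 7: out=0, reg = 0x79ED3A
clock 8: out=0, reg = 0xBCF69D
clock 9: out=1, reg = 0x5E7B4E
clock 10: out=0, reg = 0xAF3DA7
clock 11: out=1, reg = 0x579ED3
clock 12: out=1, reg = 0xABCF69

1011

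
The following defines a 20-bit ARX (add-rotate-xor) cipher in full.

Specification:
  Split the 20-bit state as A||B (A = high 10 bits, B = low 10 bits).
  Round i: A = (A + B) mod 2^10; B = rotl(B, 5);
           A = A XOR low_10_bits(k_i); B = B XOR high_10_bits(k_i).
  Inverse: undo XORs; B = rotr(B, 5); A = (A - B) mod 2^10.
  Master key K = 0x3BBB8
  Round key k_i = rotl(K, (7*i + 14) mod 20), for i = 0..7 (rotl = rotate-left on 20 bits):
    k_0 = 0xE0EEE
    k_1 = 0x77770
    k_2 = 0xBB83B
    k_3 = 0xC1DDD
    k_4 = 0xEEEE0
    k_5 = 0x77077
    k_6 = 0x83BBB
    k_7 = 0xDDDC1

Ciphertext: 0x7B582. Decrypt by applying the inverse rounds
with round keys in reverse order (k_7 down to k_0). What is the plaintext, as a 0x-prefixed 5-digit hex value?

s_0 = ciphertext = 0x7B582
s_1 = InvRound(s_0, k_7) = 0x5D6B7
s_2 = InvRound(s_1, k_6) = 0xEA725
s_3 = InvRound(s_2, k_5) = 0x29F37
s_4 = InvRound(s_3, k_4) = 0x30D84
s_5 = InvRound(s_4, k_3) = 0x2A874
s_6 = InvRound(s_5, k_2) = 0x4F754
s_7 = InvRound(s_6, k_1) = 0x46534
s_8 = InvRound(s_7, k_0) = 0x40AF5

0x40AF5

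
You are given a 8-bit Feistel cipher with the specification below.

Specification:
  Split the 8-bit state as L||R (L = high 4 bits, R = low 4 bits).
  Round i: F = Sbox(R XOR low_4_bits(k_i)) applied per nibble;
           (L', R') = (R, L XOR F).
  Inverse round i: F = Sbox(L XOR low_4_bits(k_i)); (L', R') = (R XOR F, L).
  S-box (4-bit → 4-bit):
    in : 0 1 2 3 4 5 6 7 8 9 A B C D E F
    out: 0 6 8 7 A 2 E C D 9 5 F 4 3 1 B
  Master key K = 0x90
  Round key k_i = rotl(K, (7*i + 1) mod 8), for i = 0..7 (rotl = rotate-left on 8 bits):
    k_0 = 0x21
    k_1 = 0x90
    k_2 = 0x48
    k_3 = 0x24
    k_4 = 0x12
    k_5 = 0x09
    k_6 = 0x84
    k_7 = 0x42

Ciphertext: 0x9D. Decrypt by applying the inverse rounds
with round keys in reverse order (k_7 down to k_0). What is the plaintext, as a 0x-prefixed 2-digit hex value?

0xBC

s_0 = ciphertext = 0x9D
s_1 = InvRound(s_0, k_7) = 0x29
s_2 = InvRound(s_1, k_6) = 0x72
s_3 = InvRound(s_2, k_5) = 0x37
s_4 = InvRound(s_3, k_4) = 0x13
s_5 = InvRound(s_4, k_3) = 0x11
s_6 = InvRound(s_5, k_2) = 0x81
s_7 = InvRound(s_6, k_1) = 0xC8
s_8 = InvRound(s_7, k_0) = 0xBC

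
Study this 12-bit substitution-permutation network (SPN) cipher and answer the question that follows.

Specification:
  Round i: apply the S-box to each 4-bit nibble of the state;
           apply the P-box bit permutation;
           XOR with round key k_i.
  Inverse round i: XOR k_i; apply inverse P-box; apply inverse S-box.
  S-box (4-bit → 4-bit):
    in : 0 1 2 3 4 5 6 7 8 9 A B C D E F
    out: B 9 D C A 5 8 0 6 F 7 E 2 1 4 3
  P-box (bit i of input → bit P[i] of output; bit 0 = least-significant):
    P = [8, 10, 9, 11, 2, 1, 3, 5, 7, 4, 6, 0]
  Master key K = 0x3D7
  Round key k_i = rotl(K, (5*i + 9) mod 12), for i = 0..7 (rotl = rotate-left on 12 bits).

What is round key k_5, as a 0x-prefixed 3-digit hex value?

K = 0x3D7
k_0 = rotl(K, (5*0+9) mod 12) = rotl(K, 9) = 0xE7A
k_1 = rotl(K, (5*1+9) mod 12) = rotl(K, 2) = 0xF5C
k_2 = rotl(K, (5*2+9) mod 12) = rotl(K, 7) = 0xB9E
k_3 = rotl(K, (5*3+9) mod 12) = rotl(K, 0) = 0x3D7
k_4 = rotl(K, (5*4+9) mod 12) = rotl(K, 5) = 0xAE7
k_5 = rotl(K, (5*5+9) mod 12) = rotl(K, 10) = 0xCF5

0xCF5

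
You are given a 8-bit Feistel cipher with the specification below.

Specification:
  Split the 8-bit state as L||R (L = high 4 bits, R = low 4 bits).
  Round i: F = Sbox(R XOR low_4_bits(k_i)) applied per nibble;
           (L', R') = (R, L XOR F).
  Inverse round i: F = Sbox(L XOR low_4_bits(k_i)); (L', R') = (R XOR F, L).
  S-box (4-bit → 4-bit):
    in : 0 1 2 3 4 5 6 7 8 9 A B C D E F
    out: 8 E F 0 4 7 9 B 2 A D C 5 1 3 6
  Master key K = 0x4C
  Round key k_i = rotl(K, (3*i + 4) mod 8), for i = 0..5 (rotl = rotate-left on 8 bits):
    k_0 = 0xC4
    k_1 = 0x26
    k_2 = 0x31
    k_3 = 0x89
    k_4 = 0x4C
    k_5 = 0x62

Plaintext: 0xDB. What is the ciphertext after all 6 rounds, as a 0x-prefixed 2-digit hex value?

0x06

s_0 = plaintext = 0xDB
s_1 = Round(s_0, k_0) = 0xBB
s_2 = Round(s_1, k_1) = 0xBA
s_3 = Round(s_2, k_2) = 0xA7
s_4 = Round(s_3, k_3) = 0x79
s_5 = Round(s_4, k_4) = 0x90
s_6 = Round(s_5, k_5) = 0x06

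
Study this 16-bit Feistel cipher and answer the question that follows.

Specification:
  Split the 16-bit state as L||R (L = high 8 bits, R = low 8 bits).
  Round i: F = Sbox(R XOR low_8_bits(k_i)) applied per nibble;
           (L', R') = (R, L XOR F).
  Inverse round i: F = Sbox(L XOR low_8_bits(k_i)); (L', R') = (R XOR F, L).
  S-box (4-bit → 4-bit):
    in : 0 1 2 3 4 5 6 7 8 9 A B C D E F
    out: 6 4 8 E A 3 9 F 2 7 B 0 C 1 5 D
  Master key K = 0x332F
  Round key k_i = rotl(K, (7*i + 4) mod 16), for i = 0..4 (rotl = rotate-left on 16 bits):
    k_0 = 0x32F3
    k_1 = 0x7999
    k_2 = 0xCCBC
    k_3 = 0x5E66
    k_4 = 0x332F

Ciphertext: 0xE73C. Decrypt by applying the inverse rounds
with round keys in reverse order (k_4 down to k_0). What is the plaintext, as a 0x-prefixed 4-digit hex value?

s_0 = ciphertext = 0xE73C
s_1 = InvRound(s_0, k_4) = 0xFEE7
s_2 = InvRound(s_1, k_3) = 0x95FE
s_3 = InvRound(s_2, k_2) = 0x7995
s_4 = InvRound(s_3, k_1) = 0xC379
s_5 = InvRound(s_4, k_0) = 0x9FC3

0x9FC3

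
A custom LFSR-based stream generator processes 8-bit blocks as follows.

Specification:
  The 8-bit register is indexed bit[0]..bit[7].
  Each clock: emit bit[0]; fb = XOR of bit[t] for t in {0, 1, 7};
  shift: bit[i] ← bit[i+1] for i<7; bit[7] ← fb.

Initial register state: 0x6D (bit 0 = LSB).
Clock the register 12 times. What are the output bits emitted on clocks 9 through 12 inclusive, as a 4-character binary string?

reg_0 = 0x6D
clock 1: out=1, reg = 0xB6
clock 2: out=0, reg = 0x5B
clock 3: out=1, reg = 0x2D
clock 4: out=1, reg = 0x96
clock 5: out=0, reg = 0x4B
clock 6: out=1, reg = 0x25
clock 7: out=1, reg = 0x92
clock 8: out=0, reg = 0x49
clock 9: out=1, reg = 0xA4
clock 10: out=0, reg = 0xD2
clock 11: out=0, reg = 0x69
clock 12: out=1, reg = 0xB4

1001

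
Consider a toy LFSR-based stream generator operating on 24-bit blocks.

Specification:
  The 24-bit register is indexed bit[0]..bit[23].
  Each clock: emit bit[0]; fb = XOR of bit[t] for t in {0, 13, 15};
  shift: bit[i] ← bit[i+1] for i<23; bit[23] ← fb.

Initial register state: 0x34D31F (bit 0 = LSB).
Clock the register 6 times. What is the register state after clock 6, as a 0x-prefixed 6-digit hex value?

reg_0 = 0x34D31F
clock 1: out=1, reg = 0x1A698F
clock 2: out=1, reg = 0x0D34C7
clock 3: out=1, reg = 0x069A63
clock 4: out=1, reg = 0x034D31
clock 5: out=1, reg = 0x81A698
clock 6: out=0, reg = 0x40D34C

0x40D34C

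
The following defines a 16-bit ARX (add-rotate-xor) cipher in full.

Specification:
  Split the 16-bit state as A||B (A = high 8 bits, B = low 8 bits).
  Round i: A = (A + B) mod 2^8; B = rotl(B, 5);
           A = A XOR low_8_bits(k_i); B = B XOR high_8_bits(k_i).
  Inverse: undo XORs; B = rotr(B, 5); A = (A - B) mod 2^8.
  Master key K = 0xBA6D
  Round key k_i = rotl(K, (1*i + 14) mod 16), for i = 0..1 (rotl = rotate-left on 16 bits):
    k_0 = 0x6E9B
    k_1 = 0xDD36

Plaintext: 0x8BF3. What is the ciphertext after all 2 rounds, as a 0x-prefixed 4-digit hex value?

0xC3DF

s_0 = plaintext = 0x8BF3
s_1 = Round(s_0, k_0) = 0xE510
s_2 = Round(s_1, k_1) = 0xC3DF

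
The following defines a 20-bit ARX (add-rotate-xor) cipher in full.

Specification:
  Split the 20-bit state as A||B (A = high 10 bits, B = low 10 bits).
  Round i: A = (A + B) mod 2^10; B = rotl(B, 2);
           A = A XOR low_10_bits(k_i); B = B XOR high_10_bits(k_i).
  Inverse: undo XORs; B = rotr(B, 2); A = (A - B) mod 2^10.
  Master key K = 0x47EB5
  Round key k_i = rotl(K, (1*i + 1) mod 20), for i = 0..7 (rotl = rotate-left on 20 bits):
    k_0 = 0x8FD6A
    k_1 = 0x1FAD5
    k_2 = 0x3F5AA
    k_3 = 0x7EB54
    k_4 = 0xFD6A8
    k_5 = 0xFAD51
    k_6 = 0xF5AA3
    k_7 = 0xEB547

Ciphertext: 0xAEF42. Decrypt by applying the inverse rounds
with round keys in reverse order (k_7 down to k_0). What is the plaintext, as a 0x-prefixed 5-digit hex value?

0x2AF73

s_0 = ciphertext = 0xAEF42
s_1 = InvRound(s_0, k_7) = 0x3073B
s_2 = InvRound(s_1, k_6) = 0x49D3B
s_3 = InvRound(s_2, k_5) = 0xF08B4
s_4 = InvRound(s_3, k_4) = 0xE69D0
s_5 = InvRound(s_4, k_3) = 0xB120A
s_6 = InvRound(s_5, k_2) = 0xEC7BD
s_7 = InvRound(s_6, k_1) = 0x5D3F0
s_8 = InvRound(s_7, k_0) = 0x2AF73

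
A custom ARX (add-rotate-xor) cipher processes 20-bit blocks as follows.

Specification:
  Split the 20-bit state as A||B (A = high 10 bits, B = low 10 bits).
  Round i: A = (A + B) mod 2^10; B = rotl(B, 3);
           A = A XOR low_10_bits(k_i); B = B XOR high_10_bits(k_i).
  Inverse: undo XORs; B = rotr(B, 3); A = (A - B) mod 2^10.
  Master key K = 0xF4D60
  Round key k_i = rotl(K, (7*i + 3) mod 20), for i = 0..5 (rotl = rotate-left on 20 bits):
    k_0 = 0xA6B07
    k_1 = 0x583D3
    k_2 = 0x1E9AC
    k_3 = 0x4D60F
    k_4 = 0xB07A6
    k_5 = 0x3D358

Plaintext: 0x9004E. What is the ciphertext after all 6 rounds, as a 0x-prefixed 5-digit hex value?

s_0 = plaintext = 0x9004E
s_1 = Round(s_0, k_0) = 0x624EA
s_2 = Round(s_1, k_1) = 0x68231
s_3 = Round(s_2, k_2) = 0x9F5F6
s_4 = Round(s_3, k_3) = 0x9F286
s_5 = Round(s_4, k_4) = 0xA92F4
s_6 = Round(s_5, k_5) = 0xB0351

0xB0351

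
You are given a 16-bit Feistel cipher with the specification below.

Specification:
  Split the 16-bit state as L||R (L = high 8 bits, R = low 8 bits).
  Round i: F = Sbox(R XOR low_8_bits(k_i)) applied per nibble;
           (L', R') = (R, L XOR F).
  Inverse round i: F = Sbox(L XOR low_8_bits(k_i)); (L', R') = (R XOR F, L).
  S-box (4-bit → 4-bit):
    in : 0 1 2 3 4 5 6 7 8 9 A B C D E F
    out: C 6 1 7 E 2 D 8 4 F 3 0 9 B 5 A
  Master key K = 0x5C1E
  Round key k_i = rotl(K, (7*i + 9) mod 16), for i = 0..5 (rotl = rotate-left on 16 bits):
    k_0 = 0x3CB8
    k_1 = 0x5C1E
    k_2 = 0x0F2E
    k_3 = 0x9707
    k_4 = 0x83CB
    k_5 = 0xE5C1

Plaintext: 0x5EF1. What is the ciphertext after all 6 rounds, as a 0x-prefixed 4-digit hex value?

0xC65D

s_0 = plaintext = 0x5EF1
s_1 = Round(s_0, k_0) = 0xF1B1
s_2 = Round(s_1, k_1) = 0xB1CB
s_3 = Round(s_2, k_2) = 0xCBE3
s_4 = Round(s_3, k_3) = 0xE395
s_5 = Round(s_4, k_4) = 0x95C6
s_6 = Round(s_5, k_5) = 0xC65D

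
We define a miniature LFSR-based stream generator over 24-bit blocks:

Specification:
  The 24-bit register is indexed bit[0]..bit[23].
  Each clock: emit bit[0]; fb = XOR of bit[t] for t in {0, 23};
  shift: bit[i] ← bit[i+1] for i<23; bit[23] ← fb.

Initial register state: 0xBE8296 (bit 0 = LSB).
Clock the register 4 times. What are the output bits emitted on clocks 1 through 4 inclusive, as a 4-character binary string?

reg_0 = 0xBE8296
clock 1: out=0, reg = 0xDF414B
clock 2: out=1, reg = 0x6FA0A5
clock 3: out=1, reg = 0xB7D052
clock 4: out=0, reg = 0xDBE829

0110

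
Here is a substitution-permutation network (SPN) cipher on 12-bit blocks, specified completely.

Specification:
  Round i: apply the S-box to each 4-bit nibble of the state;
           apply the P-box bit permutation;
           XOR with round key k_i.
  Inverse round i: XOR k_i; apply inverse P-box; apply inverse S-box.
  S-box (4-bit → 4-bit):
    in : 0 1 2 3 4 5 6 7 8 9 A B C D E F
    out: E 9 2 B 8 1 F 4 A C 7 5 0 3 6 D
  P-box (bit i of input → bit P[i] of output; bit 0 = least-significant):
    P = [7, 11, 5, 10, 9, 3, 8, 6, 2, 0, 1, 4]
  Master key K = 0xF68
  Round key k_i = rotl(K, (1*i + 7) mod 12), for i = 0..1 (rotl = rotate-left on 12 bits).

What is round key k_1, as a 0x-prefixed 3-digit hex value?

0x8F6

K = 0xF68
k_0 = rotl(K, (1*0+7) mod 12) = rotl(K, 7) = 0x47B
k_1 = rotl(K, (1*1+7) mod 12) = rotl(K, 8) = 0x8F6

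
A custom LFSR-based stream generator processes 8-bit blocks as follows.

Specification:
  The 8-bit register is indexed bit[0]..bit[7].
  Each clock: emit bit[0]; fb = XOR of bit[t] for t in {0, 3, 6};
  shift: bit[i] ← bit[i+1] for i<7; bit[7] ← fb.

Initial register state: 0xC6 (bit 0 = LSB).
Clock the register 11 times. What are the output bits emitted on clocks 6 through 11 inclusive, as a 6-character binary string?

011100

reg_0 = 0xC6
clock 1: out=0, reg = 0xE3
clock 2: out=1, reg = 0x71
clock 3: out=1, reg = 0x38
clock 4: out=0, reg = 0x9C
clock 5: out=0, reg = 0xCE
clock 6: out=0, reg = 0x67
clock 7: out=1, reg = 0x33
clock 8: out=1, reg = 0x99
clock 9: out=1, reg = 0x4C
clock 10: out=0, reg = 0x26
clock 11: out=0, reg = 0x13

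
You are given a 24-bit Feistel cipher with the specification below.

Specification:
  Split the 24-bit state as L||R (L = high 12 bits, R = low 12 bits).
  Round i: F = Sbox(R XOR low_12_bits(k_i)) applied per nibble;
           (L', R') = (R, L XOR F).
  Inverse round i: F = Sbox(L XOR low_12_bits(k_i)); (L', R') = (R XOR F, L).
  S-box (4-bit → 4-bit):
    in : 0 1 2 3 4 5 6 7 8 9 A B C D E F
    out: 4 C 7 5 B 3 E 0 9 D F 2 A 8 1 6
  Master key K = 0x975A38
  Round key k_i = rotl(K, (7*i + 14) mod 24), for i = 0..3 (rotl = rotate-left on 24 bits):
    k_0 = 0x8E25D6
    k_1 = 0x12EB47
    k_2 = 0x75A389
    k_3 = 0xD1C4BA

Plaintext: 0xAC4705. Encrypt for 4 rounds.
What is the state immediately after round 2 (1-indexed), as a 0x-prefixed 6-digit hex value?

0xD4194B

s_0 = plaintext = 0xAC4705
s_1 = Round(s_0, k_0) = 0x705D41
s_2 = Round(s_1, k_1) = 0xD4194B
s_3 = Round(s_2, k_2) = 0x94B2E6
s_4 = Round(s_3, k_3) = 0x2E6771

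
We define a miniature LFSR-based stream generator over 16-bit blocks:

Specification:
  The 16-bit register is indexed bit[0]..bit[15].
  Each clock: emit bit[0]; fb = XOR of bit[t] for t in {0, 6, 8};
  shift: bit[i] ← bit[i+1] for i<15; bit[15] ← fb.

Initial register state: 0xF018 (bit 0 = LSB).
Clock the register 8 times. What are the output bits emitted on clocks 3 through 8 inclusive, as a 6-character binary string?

reg_0 = 0xF018
clock 1: out=0, reg = 0x780C
clock 2: out=0, reg = 0x3C06
clock 3: out=0, reg = 0x1E03
clock 4: out=1, reg = 0x8F01
clock 5: out=1, reg = 0x4780
clock 6: out=0, reg = 0xA3C0
clock 7: out=0, reg = 0x51E0
clock 8: out=0, reg = 0x28F0

011000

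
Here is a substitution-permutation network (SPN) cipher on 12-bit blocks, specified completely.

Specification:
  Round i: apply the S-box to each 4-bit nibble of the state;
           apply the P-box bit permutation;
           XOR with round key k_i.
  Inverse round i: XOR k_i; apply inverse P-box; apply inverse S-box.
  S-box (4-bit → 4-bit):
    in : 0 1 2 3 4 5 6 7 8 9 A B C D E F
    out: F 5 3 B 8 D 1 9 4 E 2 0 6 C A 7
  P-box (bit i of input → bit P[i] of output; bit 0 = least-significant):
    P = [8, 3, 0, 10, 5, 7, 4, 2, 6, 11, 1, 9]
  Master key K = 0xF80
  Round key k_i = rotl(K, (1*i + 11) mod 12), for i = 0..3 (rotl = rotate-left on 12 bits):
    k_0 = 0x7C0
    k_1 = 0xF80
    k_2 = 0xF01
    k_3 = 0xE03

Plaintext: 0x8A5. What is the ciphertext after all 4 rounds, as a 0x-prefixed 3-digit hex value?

0xC56

s_0 = plaintext = 0x8A5
s_1 = Round(s_0, k_0) = 0x243
s_2 = Round(s_1, k_1) = 0x2CC
s_3 = Round(s_2, k_2) = 0x7D8
s_4 = Round(s_3, k_3) = 0xC56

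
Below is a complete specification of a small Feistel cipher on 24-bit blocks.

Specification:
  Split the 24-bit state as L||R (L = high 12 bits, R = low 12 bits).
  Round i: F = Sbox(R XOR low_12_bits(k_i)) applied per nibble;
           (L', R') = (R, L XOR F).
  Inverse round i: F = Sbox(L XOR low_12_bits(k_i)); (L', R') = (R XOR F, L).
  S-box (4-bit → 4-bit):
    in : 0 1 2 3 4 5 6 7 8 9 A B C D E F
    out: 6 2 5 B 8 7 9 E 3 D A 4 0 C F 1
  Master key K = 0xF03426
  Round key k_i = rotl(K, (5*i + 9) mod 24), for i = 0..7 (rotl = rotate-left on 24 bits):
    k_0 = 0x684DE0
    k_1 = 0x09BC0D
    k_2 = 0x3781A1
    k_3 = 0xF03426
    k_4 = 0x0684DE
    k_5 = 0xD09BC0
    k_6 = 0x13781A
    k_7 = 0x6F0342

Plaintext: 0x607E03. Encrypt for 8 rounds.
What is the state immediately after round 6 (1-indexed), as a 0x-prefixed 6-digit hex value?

s_0 = plaintext = 0x607E03
s_1 = Round(s_0, k_0) = 0xE03DFC
s_2 = Round(s_1, k_1) = 0xDFCC11
s_3 = Round(s_2, k_2) = 0xC111BA
s_4 = Round(s_3, k_3) = 0x1BABC1
s_5 = Round(s_4, k_4) = 0xBC109B
s_6 = Round(s_5, k_5) = 0x09BFB5
s_7 = Round(s_6, k_6) = 0xFB5E3A
s_8 = Round(s_7, k_7) = 0xE3A356

0x09BFB5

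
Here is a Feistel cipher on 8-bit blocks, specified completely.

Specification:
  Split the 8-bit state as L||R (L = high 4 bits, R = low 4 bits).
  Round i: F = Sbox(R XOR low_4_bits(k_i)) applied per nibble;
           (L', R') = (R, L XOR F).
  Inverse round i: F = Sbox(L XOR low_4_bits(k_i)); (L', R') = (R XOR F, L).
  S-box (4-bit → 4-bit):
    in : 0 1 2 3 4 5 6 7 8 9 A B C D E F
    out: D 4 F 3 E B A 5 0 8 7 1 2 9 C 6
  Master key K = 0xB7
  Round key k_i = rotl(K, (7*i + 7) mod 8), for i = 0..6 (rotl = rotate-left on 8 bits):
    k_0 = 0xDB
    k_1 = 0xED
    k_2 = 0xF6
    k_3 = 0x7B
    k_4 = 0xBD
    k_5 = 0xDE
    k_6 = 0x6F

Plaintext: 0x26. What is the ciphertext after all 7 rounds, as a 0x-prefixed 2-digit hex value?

s_0 = plaintext = 0x26
s_1 = Round(s_0, k_0) = 0x6B
s_2 = Round(s_1, k_1) = 0xBC
s_3 = Round(s_2, k_2) = 0xCC
s_4 = Round(s_3, k_3) = 0xC9
s_5 = Round(s_4, k_4) = 0x92
s_6 = Round(s_5, k_5) = 0x2B
s_7 = Round(s_6, k_6) = 0xBC

0xBC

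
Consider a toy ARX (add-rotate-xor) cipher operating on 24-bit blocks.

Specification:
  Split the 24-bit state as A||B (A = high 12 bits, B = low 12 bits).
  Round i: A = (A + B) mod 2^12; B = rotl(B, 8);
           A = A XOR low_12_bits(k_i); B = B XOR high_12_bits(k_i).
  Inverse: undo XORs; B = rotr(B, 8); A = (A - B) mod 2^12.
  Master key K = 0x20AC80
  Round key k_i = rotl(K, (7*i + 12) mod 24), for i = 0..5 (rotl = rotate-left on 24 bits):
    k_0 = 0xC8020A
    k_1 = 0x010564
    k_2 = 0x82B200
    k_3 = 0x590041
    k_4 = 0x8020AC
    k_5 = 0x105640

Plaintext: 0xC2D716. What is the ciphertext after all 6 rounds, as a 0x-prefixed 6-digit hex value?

s_0 = plaintext = 0xC2D716
s_1 = Round(s_0, k_0) = 0x149AF1
s_2 = Round(s_1, k_1) = 0x95E1BF
s_3 = Round(s_2, k_2) = 0x91D730
s_4 = Round(s_3, k_3) = 0x00C5E3
s_5 = Round(s_4, k_4) = 0x543B5C
s_6 = Round(s_5, k_5) = 0x6DFDB0

0x6DFDB0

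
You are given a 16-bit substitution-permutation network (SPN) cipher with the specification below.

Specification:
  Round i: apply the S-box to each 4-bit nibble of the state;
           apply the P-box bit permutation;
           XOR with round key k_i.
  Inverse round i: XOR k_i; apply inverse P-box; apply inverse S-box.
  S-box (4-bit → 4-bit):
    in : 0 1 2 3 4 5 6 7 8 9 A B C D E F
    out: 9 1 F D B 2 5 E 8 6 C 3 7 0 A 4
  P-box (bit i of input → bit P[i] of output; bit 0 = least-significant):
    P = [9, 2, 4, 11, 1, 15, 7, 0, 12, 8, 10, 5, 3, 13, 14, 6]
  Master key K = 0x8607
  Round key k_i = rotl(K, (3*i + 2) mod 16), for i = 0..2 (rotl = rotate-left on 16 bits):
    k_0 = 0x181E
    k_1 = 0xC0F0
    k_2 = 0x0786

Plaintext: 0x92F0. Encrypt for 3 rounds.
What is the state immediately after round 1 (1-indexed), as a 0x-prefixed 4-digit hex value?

s_0 = plaintext = 0x92F0
s_1 = Round(s_0, k_0) = 0x67BE
s_2 = Round(s_1, k_1) = 0x0DDE
s_3 = Round(s_2, k_2) = 0x0FCA

0x67BE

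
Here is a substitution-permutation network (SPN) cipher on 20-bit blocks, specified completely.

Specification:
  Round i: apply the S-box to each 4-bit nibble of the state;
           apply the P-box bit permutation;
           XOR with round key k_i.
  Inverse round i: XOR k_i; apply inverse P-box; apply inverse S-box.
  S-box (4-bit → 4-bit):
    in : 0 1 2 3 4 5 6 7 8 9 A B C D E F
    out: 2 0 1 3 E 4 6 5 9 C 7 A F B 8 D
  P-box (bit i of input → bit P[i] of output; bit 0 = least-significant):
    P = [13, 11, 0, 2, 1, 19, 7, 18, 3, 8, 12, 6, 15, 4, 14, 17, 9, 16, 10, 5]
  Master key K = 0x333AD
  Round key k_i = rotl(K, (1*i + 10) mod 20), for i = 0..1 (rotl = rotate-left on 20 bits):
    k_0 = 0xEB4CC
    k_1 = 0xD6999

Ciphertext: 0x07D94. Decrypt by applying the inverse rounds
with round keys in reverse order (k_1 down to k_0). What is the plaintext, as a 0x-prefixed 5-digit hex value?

0x83B0F

s_0 = ciphertext = 0x07D94
s_1 = InvRound(s_0, k_1) = 0x617B9
s_2 = InvRound(s_1, k_0) = 0x83B0F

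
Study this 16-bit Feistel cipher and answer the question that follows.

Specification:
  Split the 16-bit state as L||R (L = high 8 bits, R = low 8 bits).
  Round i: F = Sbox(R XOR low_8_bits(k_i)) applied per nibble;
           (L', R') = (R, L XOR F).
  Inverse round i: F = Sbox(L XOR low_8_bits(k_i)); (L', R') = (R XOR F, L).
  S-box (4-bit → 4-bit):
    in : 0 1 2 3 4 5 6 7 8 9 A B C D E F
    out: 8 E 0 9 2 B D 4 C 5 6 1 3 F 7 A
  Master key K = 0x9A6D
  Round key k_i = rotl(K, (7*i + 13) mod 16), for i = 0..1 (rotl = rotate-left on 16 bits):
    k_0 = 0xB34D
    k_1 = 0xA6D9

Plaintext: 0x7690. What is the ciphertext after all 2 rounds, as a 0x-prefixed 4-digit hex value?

0x8928

s_0 = plaintext = 0x7690
s_1 = Round(s_0, k_0) = 0x9089
s_2 = Round(s_1, k_1) = 0x8928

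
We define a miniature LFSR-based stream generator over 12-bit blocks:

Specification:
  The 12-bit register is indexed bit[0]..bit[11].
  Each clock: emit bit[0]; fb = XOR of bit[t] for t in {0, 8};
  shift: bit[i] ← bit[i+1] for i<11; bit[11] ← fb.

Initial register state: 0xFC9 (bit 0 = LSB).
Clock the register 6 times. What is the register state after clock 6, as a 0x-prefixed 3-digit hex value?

reg_0 = 0xFC9
clock 1: out=1, reg = 0x7E4
clock 2: out=0, reg = 0xBF2
clock 3: out=0, reg = 0xDF9
clock 4: out=1, reg = 0x6FC
clock 5: out=0, reg = 0x37E
clock 6: out=0, reg = 0x9BF

0x9BF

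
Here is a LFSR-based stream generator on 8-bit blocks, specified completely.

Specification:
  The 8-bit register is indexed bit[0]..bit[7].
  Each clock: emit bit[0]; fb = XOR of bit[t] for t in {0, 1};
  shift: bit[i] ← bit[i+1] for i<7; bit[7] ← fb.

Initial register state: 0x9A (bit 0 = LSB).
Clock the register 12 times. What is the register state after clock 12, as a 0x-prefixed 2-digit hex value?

reg_0 = 0x9A
clock 1: out=0, reg = 0xCD
clock 2: out=1, reg = 0xE6
clock 3: out=0, reg = 0xF3
clock 4: out=1, reg = 0x79
clock 5: out=1, reg = 0xBC
clock 6: out=0, reg = 0x5E
clock 7: out=0, reg = 0xAF
clock 8: out=1, reg = 0x57
clock 9: out=1, reg = 0x2B
clock 10: out=1, reg = 0x15
clock 11: out=1, reg = 0x8A
clock 12: out=0, reg = 0xC5

0xC5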